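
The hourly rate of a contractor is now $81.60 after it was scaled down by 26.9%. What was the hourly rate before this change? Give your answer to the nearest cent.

The overall multiplier applied was 0.731.
So the original hourly rate was $81.60 ÷ 0.731 ≈ $111.63.

$111.63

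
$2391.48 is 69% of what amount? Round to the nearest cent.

$3465.91

$2391.48 ÷ 0.69 ≈ $3465.91.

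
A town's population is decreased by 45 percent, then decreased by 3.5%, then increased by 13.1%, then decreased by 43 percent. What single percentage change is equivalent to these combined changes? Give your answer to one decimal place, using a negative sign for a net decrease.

-65.8%

The combined multiplier is 0.55 × 0.965 × 1.131 × 0.57 = 0.3421586025.
That corresponds to a decrease of 65.8%.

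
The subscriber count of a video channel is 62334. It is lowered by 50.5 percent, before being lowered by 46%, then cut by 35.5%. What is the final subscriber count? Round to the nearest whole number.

10747

50.5% decrease: 62334 × 0.495 = 30855.33.
46% decrease: 30855.33 × 0.54 = 16661.8782.
After the 35.5% decrease: 16661.8782 × 0.645 = 10746.911439 ≈ 10747.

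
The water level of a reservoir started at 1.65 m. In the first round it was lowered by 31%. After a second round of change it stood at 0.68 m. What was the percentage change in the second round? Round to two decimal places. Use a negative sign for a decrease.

-40.27%

After the first round: 1.65 × 0.69 = 1.1385.
Second-round multiplier: 0.68 ÷ 1.1385 ≈ 0.597277.
That is a change of -40.27%.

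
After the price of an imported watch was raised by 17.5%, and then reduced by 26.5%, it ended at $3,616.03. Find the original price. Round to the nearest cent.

$4,187.04

Undoing the 26.5% decrease: $3,616.03 ÷ 0.735 ≈ $4919.768707.
Undoing the 17.5% increase: $4919.768707 ÷ 1.175 ≈ $4,187.04.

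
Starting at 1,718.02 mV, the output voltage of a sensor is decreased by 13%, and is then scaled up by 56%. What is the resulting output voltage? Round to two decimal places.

13% decrease: 1,718.02 × 0.87 = 1494.6774.
After the 56% increase: 1494.6774 × 1.56 = 2331.696744 ≈ 2,331.70.

2,331.70 mV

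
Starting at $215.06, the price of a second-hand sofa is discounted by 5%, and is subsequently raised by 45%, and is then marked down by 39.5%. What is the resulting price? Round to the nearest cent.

$179.23

Each change multiplies by a factor: 0.95 × 1.45 × 0.605 = 0.8333875.
$215.06 × 0.8333875 = $179.22831575 ≈ $179.23.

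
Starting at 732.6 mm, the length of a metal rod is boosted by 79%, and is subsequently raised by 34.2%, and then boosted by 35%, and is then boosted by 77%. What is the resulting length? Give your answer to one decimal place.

4205.1 mm

Each change multiplies by a factor: 1.79 × 1.342 × 1.35 × 1.77 = 5.74000911.
732.6 × 5.74000911 = 4205.130673986 ≈ 4205.1.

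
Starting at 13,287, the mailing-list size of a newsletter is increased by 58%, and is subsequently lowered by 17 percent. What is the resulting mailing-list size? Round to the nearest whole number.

17,425

Each change multiplies by a factor: 1.58 × 0.83 = 1.3114.
13,287 × 1.3114 = 17424.5718 ≈ 17,425.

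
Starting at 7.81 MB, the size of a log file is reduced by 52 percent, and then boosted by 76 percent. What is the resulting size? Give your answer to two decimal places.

6.60 MB

52% decrease: 7.81 × 0.48 = 3.7488.
76% increase: 3.7488 × 1.76 = 6.597888 ≈ 6.60.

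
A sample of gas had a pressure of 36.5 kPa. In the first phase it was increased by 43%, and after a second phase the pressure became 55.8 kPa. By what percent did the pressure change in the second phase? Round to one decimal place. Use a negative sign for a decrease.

After the first phase: 36.5 × 1.43 = 52.195.
Second-phase multiplier: 55.8 ÷ 52.195 ≈ 1.06907.
That is a change of 6.9%.

6.9%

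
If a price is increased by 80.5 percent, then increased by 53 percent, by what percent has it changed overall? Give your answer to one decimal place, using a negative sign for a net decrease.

176.2%

An 80.5% increase multiplies by 1.805.
Then a 53% increase: 1.805 × 1.53 = 2.76165.
Overall factor 2.76165, i.e. 176.2%.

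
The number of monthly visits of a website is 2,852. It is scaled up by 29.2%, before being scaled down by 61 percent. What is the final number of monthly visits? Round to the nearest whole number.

29.2% increase: 2,852 × 1.292 = 3684.784.
Apply the 61% decrease: 3684.784 × 0.39 = 1437.06576 ≈ 1,437.

1,437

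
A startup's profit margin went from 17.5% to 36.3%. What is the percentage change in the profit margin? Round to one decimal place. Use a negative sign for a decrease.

107.4%

The change is 36.3 − 17.5 = 18.8 percentage points.
Relative to the original 17.5%, that is 18.8 ÷ 17.5 ≈ 107.4%.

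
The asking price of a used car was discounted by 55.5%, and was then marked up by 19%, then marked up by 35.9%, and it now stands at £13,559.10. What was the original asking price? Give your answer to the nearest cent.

£18,841.02

The overall multiplier applied was 0.445 × 1.19 × 1.359 = 0.71965845.
So the original asking price was £13,559.10 ÷ 0.71965845 ≈ £18,841.02.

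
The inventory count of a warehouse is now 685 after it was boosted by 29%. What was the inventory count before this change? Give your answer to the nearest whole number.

The overall multiplier applied was 1.29.
So the original inventory count was 685 ÷ 1.29 ≈ 531.

531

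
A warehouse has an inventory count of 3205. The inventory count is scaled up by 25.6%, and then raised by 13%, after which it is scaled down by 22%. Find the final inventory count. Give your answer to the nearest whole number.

Each change multiplies by a factor: 1.256 × 1.13 × 0.78 = 1.1070384.
3205 × 1.1070384 = 3548.058072 ≈ 3548.

3548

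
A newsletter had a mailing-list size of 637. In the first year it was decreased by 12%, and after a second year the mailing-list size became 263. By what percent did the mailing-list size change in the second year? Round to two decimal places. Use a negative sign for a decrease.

-53.08%

After the first year: 637 × 0.88 = 560.56.
Second-year multiplier: 263 ÷ 560.56 ≈ 0.469174.
That is a change of -53.08%.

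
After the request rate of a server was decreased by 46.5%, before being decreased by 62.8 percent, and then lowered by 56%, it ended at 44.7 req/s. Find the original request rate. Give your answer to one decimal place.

510.5 req/s

Undoing the 56% decrease: 44.7 ÷ 0.44 ≈ 101.590909.
Undoing the 62.8% decrease: 101.590909 ÷ 0.372 ≈ 273.093841.
Undoing the 46.5% decrease: 273.093841 ÷ 0.535 ≈ 510.5 req/s.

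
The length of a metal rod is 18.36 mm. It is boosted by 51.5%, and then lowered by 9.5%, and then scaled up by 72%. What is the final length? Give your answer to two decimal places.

43.30 mm

After the 51.5% increase: 18.36 × 1.515 = 27.8154.
9.5% decrease: 27.8154 × 0.905 = 25.172937.
Apply the 72% increase: 25.172937 × 1.72 = 43.29745164 ≈ 43.30.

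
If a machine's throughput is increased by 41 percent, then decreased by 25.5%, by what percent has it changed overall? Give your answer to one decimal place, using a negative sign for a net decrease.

5.0%

A 41% increase multiplies by 1.41.
Then a 25.5% decrease: 1.41 × 0.745 = 1.05045.
Overall factor 1.05045, i.e. 5.0%.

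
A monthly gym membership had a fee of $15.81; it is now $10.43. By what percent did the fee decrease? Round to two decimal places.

34.03%

Change: $10.43 − $15.81 = -$5.38.
Relative to the original: -$5.38 ÷ $15.81 ≈ -34.03%.
So the fee decreased by 34.03%.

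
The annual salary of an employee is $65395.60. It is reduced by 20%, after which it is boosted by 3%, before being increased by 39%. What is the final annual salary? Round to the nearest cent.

$74901.50

Each change multiplies by a factor: 0.8 × 1.03 × 1.39 = 1.14536.
$65395.60 × 1.14536 = $74901.504416 ≈ $74901.50.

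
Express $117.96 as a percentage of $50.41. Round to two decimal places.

234.00%

$117.96 ÷ $50.41 ≈ 234.00%.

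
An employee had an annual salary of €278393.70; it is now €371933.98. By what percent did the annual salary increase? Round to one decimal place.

Change: €371933.98 − €278393.70 = €93540.28.
Relative to the original: €93540.28 ÷ €278393.70 ≈ 33.6%.
So the annual salary increased by 33.6%.

33.6%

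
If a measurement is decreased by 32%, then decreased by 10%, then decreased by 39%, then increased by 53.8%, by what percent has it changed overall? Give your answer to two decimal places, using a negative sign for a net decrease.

A 32% decrease multiplies by 0.68.
Then a 10% decrease: 0.68 × 0.9 = 0.612.
Then a 39% decrease: 0.612 × 0.61 = 0.37332.
Then a 53.8% increase: 0.37332 × 1.538 = 0.57416616.
Overall factor 0.57416616, i.e. -42.58%.

-42.58%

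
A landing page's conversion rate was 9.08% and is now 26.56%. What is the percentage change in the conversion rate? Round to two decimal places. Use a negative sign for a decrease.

The change is 26.56 − 9.08 = 17.48 percentage points.
Relative to the original 9.08%, that is 17.48 ÷ 9.08 ≈ 192.51%.

192.51%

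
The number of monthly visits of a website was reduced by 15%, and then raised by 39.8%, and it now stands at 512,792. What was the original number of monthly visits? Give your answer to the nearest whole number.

The overall multiplier applied was 0.85 × 1.398 = 1.1883.
So the original number of monthly visits was 512,792 ÷ 1.1883 ≈ 431,534.

431,534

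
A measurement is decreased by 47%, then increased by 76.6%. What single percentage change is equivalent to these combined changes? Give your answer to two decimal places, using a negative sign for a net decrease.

-6.40%

A 47% decrease multiplies by 0.53.
Then a 76.6% increase: 0.53 × 1.766 = 0.93598.
Overall factor 0.93598, i.e. -6.40%.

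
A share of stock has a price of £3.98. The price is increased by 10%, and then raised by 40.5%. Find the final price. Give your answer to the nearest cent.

£6.15

After the 10% increase: £3.98 × 1.1 = £4.378.
Apply the 40.5% increase: £4.378 × 1.405 = £6.15109 ≈ £6.15.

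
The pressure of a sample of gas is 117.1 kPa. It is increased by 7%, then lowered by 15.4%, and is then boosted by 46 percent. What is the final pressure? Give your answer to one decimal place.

Each change multiplies by a factor: 1.07 × 0.846 × 1.46 = 1.3216212.
117.1 × 1.3216212 = 154.76184252 ≈ 154.8.

154.8 kPa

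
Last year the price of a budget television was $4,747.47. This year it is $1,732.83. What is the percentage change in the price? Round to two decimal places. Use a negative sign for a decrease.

Change: $1,732.83 − $4,747.47 = -$3,014.64.
Relative to the original: -$3,014.64 ÷ $4,747.47 ≈ -63.50%.

-63.50%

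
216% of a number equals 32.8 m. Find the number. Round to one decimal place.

32.8 m ÷ 2.16 ≈ 15.2 m.

15.2 m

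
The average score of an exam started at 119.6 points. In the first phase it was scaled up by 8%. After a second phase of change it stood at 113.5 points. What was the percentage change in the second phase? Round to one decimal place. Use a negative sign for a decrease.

After the first phase: 119.6 × 1.08 = 129.168.
Second-phase multiplier: 113.5 ÷ 129.168 ≈ 0.8787.
That is a change of -12.1%.

-12.1%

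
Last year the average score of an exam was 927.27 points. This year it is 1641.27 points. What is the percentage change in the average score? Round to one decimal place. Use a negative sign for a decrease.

77.0%

Change: 1641.27 − 927.27 = 714.00.
Relative to the original: 714.00 ÷ 927.27 ≈ 77.0%.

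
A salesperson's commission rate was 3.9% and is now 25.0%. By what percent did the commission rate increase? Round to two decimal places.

The change is 25.0 − 3.9 = 21.1 percentage points.
Relative to the original 3.9%, that is 21.1 ÷ 3.9 ≈ 541.03%.
So the commission rate rose by 541.03%.

541.03%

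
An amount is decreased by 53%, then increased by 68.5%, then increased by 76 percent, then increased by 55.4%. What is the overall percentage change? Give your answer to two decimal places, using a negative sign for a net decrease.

The combined multiplier is 0.47 × 1.685 × 1.76 × 1.554 = 2.166014928.
That corresponds to an increase of 116.60%.

116.60%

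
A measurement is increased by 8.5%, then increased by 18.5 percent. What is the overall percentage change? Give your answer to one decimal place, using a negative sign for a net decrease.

28.6%

An 8.5% increase multiplies by 1.085.
Then an 18.5% increase: 1.085 × 1.185 = 1.285725.
Overall factor 1.285725, i.e. 28.6%.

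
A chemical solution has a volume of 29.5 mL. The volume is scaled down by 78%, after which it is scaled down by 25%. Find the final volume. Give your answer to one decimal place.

4.9 mL

Each change multiplies by a factor: 0.22 × 0.75 = 0.165.
29.5 × 0.165 = 4.8675 ≈ 4.9.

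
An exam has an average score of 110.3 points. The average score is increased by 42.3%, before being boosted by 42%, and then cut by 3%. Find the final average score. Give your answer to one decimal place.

Apply the 42.3% increase: 110.3 × 1.423 = 156.9569.
Apply the 42% increase: 156.9569 × 1.42 = 222.878798.
Apply the 3% decrease: 222.878798 × 0.97 = 216.19243406 ≈ 216.2.

216.2 points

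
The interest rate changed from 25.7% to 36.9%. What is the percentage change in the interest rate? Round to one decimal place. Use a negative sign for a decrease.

The change is 36.9 − 25.7 = 11.2 percentage points.
Relative to the original 25.7%, that is 11.2 ÷ 25.7 ≈ 43.6%.

43.6%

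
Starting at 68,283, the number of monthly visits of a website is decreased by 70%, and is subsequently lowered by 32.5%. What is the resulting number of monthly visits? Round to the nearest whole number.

13,827

After the 70% decrease: 68,283 × 0.3 = 20484.9.
After the 32.5% decrease: 20484.9 × 0.675 = 13827.3075 ≈ 13,827.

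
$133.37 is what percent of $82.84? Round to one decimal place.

161.0%

$133.37 ÷ $82.84 ≈ 161.0%.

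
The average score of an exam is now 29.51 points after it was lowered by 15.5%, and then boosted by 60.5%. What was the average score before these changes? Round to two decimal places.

21.76 points

The overall multiplier applied was 0.845 × 1.605 = 1.356225.
So the original average score was 29.51 ÷ 1.356225 ≈ 21.76 points.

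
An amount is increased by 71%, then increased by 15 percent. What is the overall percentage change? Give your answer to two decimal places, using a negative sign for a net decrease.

96.65%

The combined multiplier is 1.71 × 1.15 = 1.9665.
That corresponds to an increase of 96.65%.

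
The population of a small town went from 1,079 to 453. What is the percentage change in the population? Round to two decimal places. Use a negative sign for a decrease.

Change: 453 − 1,079 = -626.
Relative to the original: -626 ÷ 1,079 ≈ -58.02%.

-58.02%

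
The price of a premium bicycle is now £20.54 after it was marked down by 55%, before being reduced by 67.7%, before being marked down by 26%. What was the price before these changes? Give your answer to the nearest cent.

£190.96

Undoing the 26% decrease: £20.54 ÷ 0.74 ≈ £27.756757.
Undoing the 67.7% decrease: £27.756757 ÷ 0.323 ≈ £85.934232.
Undoing the 55% decrease: £85.934232 ÷ 0.45 ≈ £190.96.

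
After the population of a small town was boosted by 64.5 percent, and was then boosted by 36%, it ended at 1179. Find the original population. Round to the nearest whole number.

Undoing the 36% increase: 1179 ÷ 1.36 ≈ 866.911765.
Undoing the 64.5% increase: 866.911765 ÷ 1.645 ≈ 527.

527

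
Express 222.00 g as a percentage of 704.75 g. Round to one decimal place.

31.5%

222.00 g ÷ 704.75 g ≈ 31.5%.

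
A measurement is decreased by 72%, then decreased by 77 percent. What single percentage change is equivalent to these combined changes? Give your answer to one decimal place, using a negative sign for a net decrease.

-93.6%

The combined multiplier is 0.28 × 0.23 = 0.0644.
That corresponds to a decrease of 93.6%.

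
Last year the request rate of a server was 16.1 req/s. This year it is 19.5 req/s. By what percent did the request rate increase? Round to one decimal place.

21.1%

Change: 19.5 − 16.1 = 3.4.
Relative to the original: 3.4 ÷ 16.1 ≈ 21.1%.
So the request rate increased by 21.1%.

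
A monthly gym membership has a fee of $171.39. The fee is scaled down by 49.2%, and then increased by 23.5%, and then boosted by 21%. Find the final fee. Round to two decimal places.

$130.11

After the 49.2% decrease: $171.39 × 0.508 = $87.06612.
23.5% increase: $87.06612 × 1.235 = $107.5266582.
21% increase: $107.5266582 × 1.21 = $130.107256422 ≈ $130.11.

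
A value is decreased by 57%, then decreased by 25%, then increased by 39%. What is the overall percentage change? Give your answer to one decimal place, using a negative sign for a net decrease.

-55.2%

A 57% decrease multiplies by 0.43.
Then a 25% decrease: 0.43 × 0.75 = 0.3225.
Then a 39% increase: 0.3225 × 1.39 = 0.448275.
Overall factor 0.448275, i.e. -55.2%.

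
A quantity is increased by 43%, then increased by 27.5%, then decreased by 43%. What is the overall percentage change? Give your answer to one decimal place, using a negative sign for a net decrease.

3.9%

A 43% increase multiplies by 1.43.
Then a 27.5% increase: 1.43 × 1.275 = 1.82325.
Then a 43% decrease: 1.82325 × 0.57 = 1.0392525.
Overall factor 1.0392525, i.e. 3.9%.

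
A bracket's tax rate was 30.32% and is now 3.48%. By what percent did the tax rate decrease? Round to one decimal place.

88.5%

The change is 3.48 − 30.32 = -26.84 percentage points.
Relative to the original 30.32%, that is -26.84 ÷ 30.32 ≈ -88.5%.
So the tax rate fell by 88.5%.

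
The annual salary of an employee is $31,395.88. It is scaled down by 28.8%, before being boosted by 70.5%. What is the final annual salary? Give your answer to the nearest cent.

Apply the 28.8% decrease: $31,395.88 × 0.712 = $22353.86656.
After the 70.5% increase: $22353.86656 × 1.705 = $38113.3424848 ≈ $38,113.34.

$38,113.34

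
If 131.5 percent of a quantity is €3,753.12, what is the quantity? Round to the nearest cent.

€2,854.08

€3,753.12 ÷ 1.315 ≈ €2,854.08.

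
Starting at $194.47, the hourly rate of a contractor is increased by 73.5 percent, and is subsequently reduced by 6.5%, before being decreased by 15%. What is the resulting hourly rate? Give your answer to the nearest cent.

$268.15

73.5% increase: $194.47 × 1.735 = $337.40545.
6.5% decrease: $337.40545 × 0.935 = $315.47409575.
15% decrease: $315.47409575 × 0.85 = $268.1529813875 ≈ $268.15.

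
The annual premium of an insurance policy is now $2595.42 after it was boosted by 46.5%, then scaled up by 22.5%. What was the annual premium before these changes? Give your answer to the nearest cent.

$1446.22

Undoing the 22.5% increase: $2595.42 ÷ 1.225 ≈ $2118.710204.
Undoing the 46.5% increase: $2118.710204 ÷ 1.465 ≈ $1446.22.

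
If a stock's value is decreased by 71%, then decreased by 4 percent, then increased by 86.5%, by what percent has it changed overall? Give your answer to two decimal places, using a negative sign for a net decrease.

The combined multiplier is 0.29 × 0.96 × 1.865 = 0.519216.
That corresponds to a decrease of 48.08%.

-48.08%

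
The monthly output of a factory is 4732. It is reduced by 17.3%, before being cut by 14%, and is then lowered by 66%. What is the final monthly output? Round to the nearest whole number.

Each change multiplies by a factor: 0.827 × 0.86 × 0.34 = 0.2418148.
4732 × 0.2418148 = 1144.2676336 ≈ 1144.

1144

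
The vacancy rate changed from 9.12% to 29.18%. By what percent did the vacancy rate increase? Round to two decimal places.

219.96%

The change is 29.18 − 9.12 = 20.06 percentage points.
Relative to the original 9.12%, that is 20.06 ÷ 9.12 ≈ 219.96%.
So the vacancy rate rose by 219.96%.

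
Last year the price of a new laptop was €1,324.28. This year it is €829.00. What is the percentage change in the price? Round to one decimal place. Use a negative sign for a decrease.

Change: €829.00 − €1,324.28 = -€495.28.
Relative to the original: -€495.28 ÷ €1,324.28 ≈ -37.4%.

-37.4%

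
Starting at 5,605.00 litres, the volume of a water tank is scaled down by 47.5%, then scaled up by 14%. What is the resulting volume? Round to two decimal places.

Each change multiplies by a factor: 0.525 × 1.14 = 0.5985.
5,605.00 × 0.5985 = 3354.5925 ≈ 3,354.59.

3,354.59 litres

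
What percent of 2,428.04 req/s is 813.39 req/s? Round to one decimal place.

813.39 req/s ÷ 2,428.04 req/s ≈ 33.5%.

33.5%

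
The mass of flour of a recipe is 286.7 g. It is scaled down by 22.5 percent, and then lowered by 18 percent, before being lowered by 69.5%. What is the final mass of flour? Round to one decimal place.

55.6 g

Each change multiplies by a factor: 0.775 × 0.82 × 0.305 = 0.1938275.
286.7 × 0.1938275 = 55.57034425 ≈ 55.6.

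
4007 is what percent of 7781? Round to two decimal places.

4007 ÷ 7781 ≈ 51.50%.

51.50%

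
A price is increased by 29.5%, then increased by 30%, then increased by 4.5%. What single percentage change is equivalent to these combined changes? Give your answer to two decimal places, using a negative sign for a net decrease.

75.93%

The combined multiplier is 1.295 × 1.3 × 1.045 = 1.7592575.
That corresponds to an increase of 75.93%.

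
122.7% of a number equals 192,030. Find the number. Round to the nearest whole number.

156,504

192,030 ÷ 1.227 ≈ 156,504.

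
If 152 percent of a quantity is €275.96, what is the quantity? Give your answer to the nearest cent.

€181.55

€275.96 ÷ 1.52 ≈ €181.55.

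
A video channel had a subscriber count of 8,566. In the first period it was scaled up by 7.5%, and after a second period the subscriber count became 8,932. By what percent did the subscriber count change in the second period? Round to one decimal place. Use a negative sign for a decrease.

After the first period: 8,566 × 1.075 = 9208.45.
Second-period multiplier: 8,932 ÷ 9208.45 ≈ 0.96998.
That is a change of -3.0%.

-3.0%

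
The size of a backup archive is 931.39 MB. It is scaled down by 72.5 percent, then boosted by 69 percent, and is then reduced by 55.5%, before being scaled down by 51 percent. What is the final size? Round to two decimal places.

94.39 MB

72.5% decrease: 931.39 × 0.275 = 256.13225.
Apply the 69% increase: 256.13225 × 1.69 = 432.8635025.
Apply the 55.5% decrease: 432.8635025 × 0.445 = 192.6242586125.
Apply the 51% decrease: 192.6242586125 × 0.49 = 94.385886720125 ≈ 94.39.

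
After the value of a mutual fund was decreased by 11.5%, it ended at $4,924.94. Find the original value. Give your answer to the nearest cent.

$5,564.90

The overall multiplier applied was 0.885.
So the original value was $4,924.94 ÷ 0.885 ≈ $5,564.90.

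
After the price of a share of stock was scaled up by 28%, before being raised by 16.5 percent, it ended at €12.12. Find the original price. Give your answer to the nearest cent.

€8.13

Undoing the 16.5% increase: €12.12 ÷ 1.165 ≈ €10.403433.
Undoing the 28% increase: €10.403433 ÷ 1.28 ≈ €8.13.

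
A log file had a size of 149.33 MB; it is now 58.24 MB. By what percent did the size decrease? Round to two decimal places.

61.00%

Change: 58.24 − 149.33 = -91.09.
Relative to the original: -91.09 ÷ 149.33 ≈ -61.00%.
So the size decreased by 61.00%.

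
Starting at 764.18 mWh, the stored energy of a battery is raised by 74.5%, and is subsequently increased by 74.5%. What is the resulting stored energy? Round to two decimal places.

2326.95 mWh

After the 74.5% increase: 764.18 × 1.745 = 1333.4941.
74.5% increase: 1333.4941 × 1.745 = 2326.9472045 ≈ 2326.95.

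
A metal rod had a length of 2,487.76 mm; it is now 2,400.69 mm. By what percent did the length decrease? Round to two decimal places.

3.50%

Change: 2,400.69 − 2,487.76 = -87.07.
Relative to the original: -87.07 ÷ 2,487.76 ≈ -3.50%.
So the length decreased by 3.50%.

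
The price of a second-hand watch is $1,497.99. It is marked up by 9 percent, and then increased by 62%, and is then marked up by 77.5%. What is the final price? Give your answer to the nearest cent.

9% increase: $1,497.99 × 1.09 = $1632.8091.
Apply the 62% increase: $1632.8091 × 1.62 = $2645.150742.
Apply the 77.5% increase: $2645.150742 × 1.775 = $4695.14256705 ≈ $4,695.14.

$4,695.14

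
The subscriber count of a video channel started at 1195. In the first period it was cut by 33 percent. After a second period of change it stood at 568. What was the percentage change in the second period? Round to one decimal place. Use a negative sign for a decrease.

-29.1%

After the first period: 1195 × 0.67 = 800.65.
Second-period multiplier: 568 ÷ 800.65 ≈ 0.70942.
That is a change of -29.1%.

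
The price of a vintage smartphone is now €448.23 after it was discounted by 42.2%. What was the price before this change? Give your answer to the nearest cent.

€775.48

The overall multiplier applied was 0.578.
So the original price was €448.23 ÷ 0.578 ≈ €775.48.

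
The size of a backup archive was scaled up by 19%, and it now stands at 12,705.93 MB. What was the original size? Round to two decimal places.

The overall multiplier applied was 1.19.
So the original size was 12,705.93 ÷ 1.19 ≈ 10,677.25 MB.

10,677.25 MB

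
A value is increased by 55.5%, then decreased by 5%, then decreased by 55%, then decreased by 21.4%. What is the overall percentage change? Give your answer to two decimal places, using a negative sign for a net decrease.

The combined multiplier is 1.555 × 0.95 × 0.45 × 0.786 = 0.522503325.
That corresponds to a decrease of 47.75%.

-47.75%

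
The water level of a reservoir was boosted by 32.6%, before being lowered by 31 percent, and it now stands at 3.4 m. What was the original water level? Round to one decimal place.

3.7 m

Undoing the 31% decrease: 3.4 ÷ 0.69 ≈ 4.927536.
Undoing the 32.6% increase: 4.927536 ÷ 1.326 ≈ 3.7 m.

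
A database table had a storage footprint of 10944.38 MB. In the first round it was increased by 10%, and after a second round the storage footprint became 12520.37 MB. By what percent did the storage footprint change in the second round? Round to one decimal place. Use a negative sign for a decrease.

4.0%

After the first round: 10944.38 × 1.1 = 12038.818.
Second-round multiplier: 12520.37 ÷ 12038.818 ≈ 1.04.
That is a change of 4.0%.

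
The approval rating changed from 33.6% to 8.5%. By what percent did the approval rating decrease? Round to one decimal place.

74.7%

The change is 8.5 − 33.6 = -25.1 percentage points.
Relative to the original 33.6%, that is -25.1 ÷ 33.6 ≈ -74.7%.
So the approval rating fell by 74.7%.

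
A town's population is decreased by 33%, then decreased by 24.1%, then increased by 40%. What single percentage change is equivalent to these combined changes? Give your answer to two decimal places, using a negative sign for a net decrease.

-28.81%

A 33% decrease multiplies by 0.67.
Then a 24.1% decrease: 0.67 × 0.759 = 0.50853.
Then a 40% increase: 0.50853 × 1.4 = 0.711942.
Overall factor 0.711942, i.e. -28.81%.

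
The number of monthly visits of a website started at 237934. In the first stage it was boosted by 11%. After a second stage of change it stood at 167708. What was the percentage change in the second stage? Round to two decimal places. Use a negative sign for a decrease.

-36.50%

After the first stage: 237934 × 1.11 = 264106.74.
Second-stage multiplier: 167708 ÷ 264106.74 ≈ 0.635001.
That is a change of -36.50%.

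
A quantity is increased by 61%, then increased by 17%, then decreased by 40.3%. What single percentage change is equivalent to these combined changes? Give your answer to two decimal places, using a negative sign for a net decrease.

A 61% increase multiplies by 1.61.
Then a 17% increase: 1.61 × 1.17 = 1.8837.
Then a 40.3% decrease: 1.8837 × 0.597 = 1.1245689.
Overall factor 1.1245689, i.e. 12.46%.

12.46%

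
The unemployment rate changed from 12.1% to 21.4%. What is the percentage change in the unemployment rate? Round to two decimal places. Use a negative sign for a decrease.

76.86%

The change is 21.4 − 12.1 = 9.3 percentage points.
Relative to the original 12.1%, that is 9.3 ÷ 12.1 ≈ 76.86%.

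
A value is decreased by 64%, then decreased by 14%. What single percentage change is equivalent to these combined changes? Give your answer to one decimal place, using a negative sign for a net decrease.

-69.0%

The combined multiplier is 0.36 × 0.86 = 0.3096.
That corresponds to a decrease of 69.0%.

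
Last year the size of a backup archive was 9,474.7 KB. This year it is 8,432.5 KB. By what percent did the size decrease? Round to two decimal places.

11.00%

Change: 8,432.5 − 9,474.7 = -1,042.2.
Relative to the original: -1,042.2 ÷ 9,474.7 ≈ -11.00%.
So the size decreased by 11.00%.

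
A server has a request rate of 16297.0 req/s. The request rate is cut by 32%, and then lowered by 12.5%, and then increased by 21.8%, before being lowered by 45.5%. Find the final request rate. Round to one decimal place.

32% decrease: 16297.0 × 0.68 = 11081.96.
Apply the 12.5% decrease: 11081.96 × 0.875 = 9696.715.
Apply the 21.8% increase: 9696.715 × 1.218 = 11810.59887.
45.5% decrease: 11810.59887 × 0.545 = 6436.77638415 ≈ 6436.8.

6436.8 req/s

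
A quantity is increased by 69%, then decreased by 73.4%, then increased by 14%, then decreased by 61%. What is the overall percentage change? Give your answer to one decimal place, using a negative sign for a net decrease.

-80.0%

The combined multiplier is 1.69 × 0.266 × 1.14 × 0.39 = 0.199865484.
That corresponds to a decrease of 80.0%.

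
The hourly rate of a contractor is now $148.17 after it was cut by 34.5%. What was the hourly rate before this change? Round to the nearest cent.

$226.21

The overall multiplier applied was 0.655.
So the original hourly rate was $148.17 ÷ 0.655 ≈ $226.21.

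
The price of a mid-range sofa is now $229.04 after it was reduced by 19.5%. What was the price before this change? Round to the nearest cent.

$284.52

The overall multiplier applied was 0.805.
So the original price was $229.04 ÷ 0.805 ≈ $284.52.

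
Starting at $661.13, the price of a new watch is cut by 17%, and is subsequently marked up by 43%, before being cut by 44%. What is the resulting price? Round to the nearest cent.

$439.43

Each change multiplies by a factor: 0.83 × 1.43 × 0.56 = 0.664664.
$661.13 × 0.664664 = $439.42931032 ≈ $439.43.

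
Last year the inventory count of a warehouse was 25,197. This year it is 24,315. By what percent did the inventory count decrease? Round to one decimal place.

3.5%

Change: 24,315 − 25,197 = -882.
Relative to the original: -882 ÷ 25,197 ≈ -3.5%.
So the inventory count decreased by 3.5%.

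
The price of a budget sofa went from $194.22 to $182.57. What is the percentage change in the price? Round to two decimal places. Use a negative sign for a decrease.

-6.00%

Change: $182.57 − $194.22 = -$11.65.
Relative to the original: -$11.65 ÷ $194.22 ≈ -6.00%.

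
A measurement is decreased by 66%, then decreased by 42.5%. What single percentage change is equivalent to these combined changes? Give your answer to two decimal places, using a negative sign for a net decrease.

-80.45%

The combined multiplier is 0.34 × 0.575 = 0.1955.
That corresponds to a decrease of 80.45%.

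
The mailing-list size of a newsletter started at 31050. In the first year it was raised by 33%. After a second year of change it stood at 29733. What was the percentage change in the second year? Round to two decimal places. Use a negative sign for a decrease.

-28.00%

After the first year: 31050 × 1.33 = 41296.5.
Second-year multiplier: 29733 ÷ 41296.5 ≈ 0.719988.
That is a change of -28.00%.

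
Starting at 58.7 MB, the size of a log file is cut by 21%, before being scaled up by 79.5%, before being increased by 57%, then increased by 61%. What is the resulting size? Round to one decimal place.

Each change multiplies by a factor: 0.79 × 1.795 × 1.57 × 1.61 = 3.584404985.
58.7 × 3.584404985 = 210.4045726195 ≈ 210.4.

210.4 MB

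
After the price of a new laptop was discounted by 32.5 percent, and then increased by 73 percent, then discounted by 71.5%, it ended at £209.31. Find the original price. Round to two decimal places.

The overall multiplier applied was 0.675 × 1.73 × 0.285 = 0.33280875.
So the original price was £209.31 ÷ 0.33280875 ≈ £628.92.

£628.92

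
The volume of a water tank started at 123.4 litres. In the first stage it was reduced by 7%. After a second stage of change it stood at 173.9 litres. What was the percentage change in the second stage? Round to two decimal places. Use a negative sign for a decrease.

After the first stage: 123.4 × 0.93 = 114.762.
Second-stage multiplier: 173.9 ÷ 114.762 ≈ 1.51531.
That is a change of 51.53%.

51.53%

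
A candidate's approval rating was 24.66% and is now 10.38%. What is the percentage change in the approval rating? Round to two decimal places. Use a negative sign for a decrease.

-57.91%

The change is 10.38 − 24.66 = -14.28 percentage points.
Relative to the original 24.66%, that is -14.28 ÷ 24.66 ≈ -57.91%.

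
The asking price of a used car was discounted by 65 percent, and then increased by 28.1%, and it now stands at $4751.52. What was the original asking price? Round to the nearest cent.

$10597.79

Undoing the 28.1% increase: $4751.52 ÷ 1.281 ≈ $3709.227166.
Undoing the 65% decrease: $3709.227166 ÷ 0.35 ≈ $10597.79.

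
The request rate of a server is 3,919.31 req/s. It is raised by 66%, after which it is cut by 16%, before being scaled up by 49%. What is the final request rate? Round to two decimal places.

8,142.98 req/s

Each change multiplies by a factor: 1.66 × 0.84 × 1.49 = 2.077656.
3,919.31 × 2.077656 = 8142.97793736 ≈ 8,142.98.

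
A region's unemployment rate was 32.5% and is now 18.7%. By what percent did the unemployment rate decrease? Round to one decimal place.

The change is 18.7 − 32.5 = -13.8 percentage points.
Relative to the original 32.5%, that is -13.8 ÷ 32.5 ≈ -42.5%.
So the unemployment rate fell by 42.5%.

42.5%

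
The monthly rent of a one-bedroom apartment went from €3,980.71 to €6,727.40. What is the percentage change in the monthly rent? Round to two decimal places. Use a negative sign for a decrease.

Change: €6,727.40 − €3,980.71 = €2,746.69.
Relative to the original: €2,746.69 ÷ €3,980.71 ≈ 69.00%.

69.00%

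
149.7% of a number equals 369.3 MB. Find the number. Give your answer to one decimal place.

246.7 MB

369.3 MB ÷ 1.497 ≈ 246.7 MB.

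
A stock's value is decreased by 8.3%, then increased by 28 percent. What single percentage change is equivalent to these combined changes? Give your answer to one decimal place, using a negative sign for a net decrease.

17.4%

An 8.3% decrease multiplies by 0.917.
Then a 28% increase: 0.917 × 1.28 = 1.17376.
Overall factor 1.17376, i.e. 17.4%.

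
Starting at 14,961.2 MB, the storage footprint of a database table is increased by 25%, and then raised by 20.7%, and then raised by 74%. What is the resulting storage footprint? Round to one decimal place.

After the 25% increase: 14,961.2 × 1.25 = 18701.5.
20.7% increase: 18701.5 × 1.207 = 22572.7105.
After the 74% increase: 22572.7105 × 1.74 = 39276.51627 ≈ 39,276.5.

39,276.5 MB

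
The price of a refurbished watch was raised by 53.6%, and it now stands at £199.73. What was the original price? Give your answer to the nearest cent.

The overall multiplier applied was 1.536.
So the original price was £199.73 ÷ 1.536 ≈ £130.03.

£130.03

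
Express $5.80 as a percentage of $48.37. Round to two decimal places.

11.99%

$5.80 ÷ $48.37 ≈ 11.99%.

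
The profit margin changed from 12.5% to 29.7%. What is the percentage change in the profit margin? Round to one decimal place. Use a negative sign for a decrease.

137.6%

The change is 29.7 − 12.5 = 17.2 percentage points.
Relative to the original 12.5%, that is 17.2 ÷ 12.5 = 137.6%.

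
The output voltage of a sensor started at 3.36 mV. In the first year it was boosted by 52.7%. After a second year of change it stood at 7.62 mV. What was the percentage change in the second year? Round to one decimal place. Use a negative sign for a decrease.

After the first year: 3.36 × 1.527 = 5.13072.
Second-year multiplier: 7.62 ÷ 5.13072 ≈ 1.48517.
That is a change of 48.5%.

48.5%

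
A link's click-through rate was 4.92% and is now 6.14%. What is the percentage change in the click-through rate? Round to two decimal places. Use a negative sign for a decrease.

24.80%

The change is 6.14 − 4.92 = 1.22 percentage points.
Relative to the original 4.92%, that is 1.22 ÷ 4.92 ≈ 24.80%.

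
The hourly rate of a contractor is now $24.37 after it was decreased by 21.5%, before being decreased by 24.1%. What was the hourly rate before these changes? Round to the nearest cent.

$40.90

The overall multiplier applied was 0.785 × 0.759 = 0.595815.
So the original hourly rate was $24.37 ÷ 0.595815 ≈ $40.90.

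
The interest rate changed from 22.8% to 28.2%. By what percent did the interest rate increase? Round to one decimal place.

The change is 28.2 − 22.8 = 5.4 percentage points.
Relative to the original 22.8%, that is 5.4 ÷ 22.8 ≈ 23.7%.
So the interest rate rose by 23.7%.

23.7%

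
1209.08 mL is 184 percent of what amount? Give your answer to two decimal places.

657.11 mL

1209.08 mL ÷ 1.84 ≈ 657.11 mL.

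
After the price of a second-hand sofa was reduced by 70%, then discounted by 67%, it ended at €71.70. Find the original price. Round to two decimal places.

The overall multiplier applied was 0.3 × 0.33 = 0.099.
So the original price was €71.70 ÷ 0.099 ≈ €724.24.

€724.24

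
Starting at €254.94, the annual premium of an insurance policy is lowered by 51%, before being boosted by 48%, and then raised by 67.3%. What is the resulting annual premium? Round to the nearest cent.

€309.31

51% decrease: €254.94 × 0.49 = €124.9206.
48% increase: €124.9206 × 1.48 = €184.882488.
Apply the 67.3% increase: €184.882488 × 1.673 = €309.308402424 ≈ €309.31.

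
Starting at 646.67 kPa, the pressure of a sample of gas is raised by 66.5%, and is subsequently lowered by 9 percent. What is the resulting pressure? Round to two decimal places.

979.80 kPa

Apply the 66.5% increase: 646.67 × 1.665 = 1076.70555.
9% decrease: 1076.70555 × 0.91 = 979.8020505 ≈ 979.80.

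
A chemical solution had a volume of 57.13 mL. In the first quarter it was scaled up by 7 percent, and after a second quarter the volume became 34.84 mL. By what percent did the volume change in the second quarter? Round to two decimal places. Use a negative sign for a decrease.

-43.01%

After the first quarter: 57.13 × 1.07 = 61.1291.
Second-quarter multiplier: 34.84 ÷ 61.1291 ≈ 0.569941.
That is a change of -43.01%.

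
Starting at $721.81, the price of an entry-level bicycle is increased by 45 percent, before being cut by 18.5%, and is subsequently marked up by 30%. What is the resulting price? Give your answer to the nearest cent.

$1108.90

Each change multiplies by a factor: 1.45 × 0.815 × 1.3 = 1.536275.
$721.81 × 1.536275 = $1108.89865775 ≈ $1108.90.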